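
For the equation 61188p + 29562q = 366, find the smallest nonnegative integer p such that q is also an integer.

2478

gcd(61188, 29562):
  61188 = 2×29562 + 2064
  29562 = 14×2064 + 666
  2064 = 3×666 + 66
  666 = 10×66 + 6
  66 = 11×6
so gcd(61188, 29562) = 6.
6 divides 366, so solutions exist.
Back-substitute for Bézout coefficients:
  6 = 666 - 10×66
  ... = 61188×(-444) + 29562×(919)
Scale by 366/6 = 61: (p₀, q₀) = (-27084, 56059).
General solution: p = -27084 + 4927t, q = 56059 - 10198t for integer t.
p ≥ 0: smallest is -27084 mod 4927 = 2478 (at t = 6), with q = -5129.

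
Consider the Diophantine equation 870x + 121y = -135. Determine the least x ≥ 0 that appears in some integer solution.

52

gcd(870, 121) = 1.
1 divides -135, so solutions exist.
By Bézout, 870*(-21) + 121*(151) = 1.
Scale by -135/1 = -135: (x₀, y₀) = (2835, -20385).
General solution: x = 2835 + 121t, y = -20385 - 870t for integer t.
x ≥ 0: smallest is 2835 mod 121 = 52 (at t = -23), with y = -375.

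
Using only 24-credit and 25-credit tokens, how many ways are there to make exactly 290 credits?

Need nonnegative integers with 24j + 25k = 290.
gcd(24, 25) = 1, and 24·(-1) + 25·(1) = 1.
So (j₀, k₀) = (-290, 290); general j = -290 + 25t, k = 290 - 24t.
j ≥ 0 ⇒ t ≥ 12; k ≥ 0 ⇒ t ≤ 12. That's 1 value of t.

1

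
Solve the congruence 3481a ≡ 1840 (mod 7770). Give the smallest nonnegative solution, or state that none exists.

7150

gcd(7770, 3481) = 1  (7770 = 2*3481 + 808, 3481 = 4*808 + 249, 808 = 3*249 + 61, 249 = 4*61 + 5, 61 = 12*5 + 1, 5 = 5*1).
1 divides 1840, so solutions exist.
Back-substituting, 3481*(-1529) + 7770*(685) = 1.
So 3481*(-1529) ≡ 1 (mod 7770); multiply by 1840: a ≡ -2813360 (mod 7770).
Smallest nonnegative: a = -2813360 mod 7770 = 7150.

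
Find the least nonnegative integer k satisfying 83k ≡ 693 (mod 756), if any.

63

gcd(756, 83):
  756 = 9*83 + 9
  83 = 9*9 + 2
  9 = 4*2 + 1
  2 = 2*1
so gcd(756, 83) = 1.
1 divides 693, so solutions exist.
Back-substitute for Bézout coefficients:
  1 = 9 - 4*2
  ... = 83*(-337) + 756*(37)
So 83*(-337) ≡ 1 (mod 756); multiply by 693: k ≡ -233541 (mod 756).
Smallest nonnegative: k = -233541 mod 756 = 63.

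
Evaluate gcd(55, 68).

gcd(68, 55) = 1  (68 = 1·55 + 13, 55 = 4·13 + 3, 13 = 4·3 + 1, 3 = 3·1).

1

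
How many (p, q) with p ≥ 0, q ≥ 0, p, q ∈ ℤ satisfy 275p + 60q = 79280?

gcd(275, 60) = 5  (275 = 4·60 + 35, 60 = 1·35 + 25, 35 = 1·25 + 10, 25 = 2·10 + 5, 10 = 2·5).
Back-substituting, 275·(-5) + 60·(23) = 5.
Scale by 15856: one solution is (-79280, 364688). Reduce p mod 12: (4, 1303).
General: p = 4 + 12t, q = 1303 - 55t.
p ≥ 0 ⇒ t ≥ 0; q ≥ 0 ⇒ t ≤ 23. So t ∈ [0, 23]: 24 solutions.

24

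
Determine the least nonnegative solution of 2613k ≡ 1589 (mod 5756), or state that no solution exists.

461

gcd(5756, 2613) = 1.
1 divides 1589, so solutions exist.
By Bézout, 2613*(-467) + 5756*(212) = 1.
So 2613*(-467) ≡ 1 (mod 5756); multiply by 1589: k ≡ -742063 (mod 5756).
Smallest nonnegative: k = -742063 mod 5756 = 461.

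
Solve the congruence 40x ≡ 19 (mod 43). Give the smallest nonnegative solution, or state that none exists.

8

gcd(43, 40) = 1  (43 = 1×40 + 3, 40 = 13×3 + 1, 3 = 3×1).
1 divides 19, so solutions exist.
Back-substituting, 40×(14) + 43×(-13) = 1.
So 40×(14) ≡ 1 (mod 43); multiply by 19: x ≡ 266 (mod 43).
Smallest nonnegative: x = 266 mod 43 = 8.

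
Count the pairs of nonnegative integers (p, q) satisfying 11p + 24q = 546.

2

gcd(24, 11) = 1  (24 = 2·11 + 2, 11 = 5·2 + 1, 2 = 2·1).
Back-substituting, 11·(11) + 24·(-5) = 1.
Scale by 546: one solution is (6006, -2730). Reduce p mod 24: (6, 20).
General: p = 6 + 24t, q = 20 - 11t.
p ≥ 0 ⇒ t ≥ 0; q ≥ 0 ⇒ t ≤ 1. So t ∈ [0, 1]: 2 solutions.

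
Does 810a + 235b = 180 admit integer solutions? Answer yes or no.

yes

gcd(810, 235) = 5.
5 divides 180, so integer solutions exist.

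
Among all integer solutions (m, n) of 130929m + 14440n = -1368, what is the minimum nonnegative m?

88

gcd(130929, 14440) = 19.
19 divides -1368, so solutions exist.
By Bézout, 130929*(-149) + 14440*(1351) = 19.
Scale by -1368/19 = -72: (m₀, n₀) = (10728, -97272).
General solution: m = 10728 + 760t, n = -97272 - 6891t for integer t.
m ≥ 0: smallest is 10728 mod 760 = 88 (at t = -14), with n = -798.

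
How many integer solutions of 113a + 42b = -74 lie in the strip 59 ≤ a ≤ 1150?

26

gcd(113, 42) = 1.
By Bézout, 113*(-13) + 42*(35) = 1.
Particular solution: (38, -104).
General solution: a = 38 + 42t, b = -104 - 113t for integer t.
59 ≤ 38 + 42t ≤ 1150 gives t ∈ [1, 26], which is 26 values.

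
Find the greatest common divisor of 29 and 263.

1

gcd(263, 29):
  263 = 9×29 + 2
  29 = 14×2 + 1
  2 = 2×1
so gcd(263, 29) = 1.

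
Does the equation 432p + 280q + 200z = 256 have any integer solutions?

gcd(432, 280):
  432 = 1×280 + 152
  280 = 1×152 + 128
  152 = 1×128 + 24
  128 = 5×24 + 8
  24 = 3×8
so gcd(432, 280) = 8.
gcd(8, 200) = 8.
8 divides 256, so integer solutions exist.

yes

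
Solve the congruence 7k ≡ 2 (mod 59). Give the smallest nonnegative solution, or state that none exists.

gcd(59, 7):
  59 = 8*7 + 3
  7 = 2*3 + 1
  3 = 3*1
so gcd(59, 7) = 1.
1 divides 2, so solutions exist.
Back-substitute for Bézout coefficients:
  1 = 7 - 2*3
  ... = 7*(17) + 59*(-2)
So 7*(17) ≡ 1 (mod 59); multiply by 2: k ≡ 34 (mod 59).
Smallest nonnegative: k = 34 mod 59 = 34.

34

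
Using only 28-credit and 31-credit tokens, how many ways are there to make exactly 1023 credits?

Need nonnegative integers with 28j + 31k = 1023.
gcd(28, 31) = 1, and 28·(10) + 31·(-9) = 1.
So (j₀, k₀) = (10230, -9207); general j = 10230 + 31t, k = -9207 - 28t.
j ≥ 0 ⇒ t ≥ -330; k ≥ 0 ⇒ t ≤ -329. That's 2 values of t.

2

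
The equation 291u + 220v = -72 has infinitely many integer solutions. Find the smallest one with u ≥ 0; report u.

188

gcd(291, 220) = 1  (291 = 1×220 + 71, 220 = 3×71 + 7, 71 = 10×7 + 1, 7 = 7×1).
1 divides -72, so solutions exist.
Back-substituting, 291×(31) + 220×(-41) = 1.
Scale by -72/1 = -72: (u₀, v₀) = (-2232, 2952).
General solution: u = -2232 + 220t, v = 2952 - 291t for integer t.
u ≥ 0: smallest is -2232 mod 220 = 188 (at t = 11), with v = -249.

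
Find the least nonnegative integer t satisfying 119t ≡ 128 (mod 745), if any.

552

gcd(745, 119) = 1  (745 = 6*119 + 31, 119 = 3*31 + 26, 31 = 1*26 + 5, 26 = 5*5 + 1, 5 = 5*1).
1 divides 128, so solutions exist.
Back-substituting, 119*(144) + 745*(-23) = 1.
So 119*(144) ≡ 1 (mod 745); multiply by 128: t ≡ 18432 (mod 745).
Smallest nonnegative: t = 18432 mod 745 = 552.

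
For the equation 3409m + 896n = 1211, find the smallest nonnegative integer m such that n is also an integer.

gcd(3409, 896):
  3409 = 3×896 + 721
  896 = 1×721 + 175
  721 = 4×175 + 21
  175 = 8×21 + 7
  21 = 3×7
so gcd(3409, 896) = 7.
7 divides 1211, so solutions exist.
Back-substitute for Bézout coefficients:
  7 = 175 - 8×21
  ... = 3409×(-41) + 896×(156)
Scale by 1211/7 = 173: (m₀, n₀) = (-7093, 26988).
General solution: m = -7093 + 128t, n = 26988 - 487t for integer t.
m ≥ 0: smallest is -7093 mod 128 = 75 (at t = 56), with n = -284.

75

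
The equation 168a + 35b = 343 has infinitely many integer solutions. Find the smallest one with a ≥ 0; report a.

1

gcd(168, 35) = 7.
7 divides 343, so solutions exist.
By Bézout, 168·(-1) + 35·(5) = 7.
Scale by 343/7 = 49: (a₀, b₀) = (-49, 245).
General solution: a = -49 + 5t, b = 245 - 24t for integer t.
a ≥ 0: smallest is -49 mod 5 = 1 (at t = 10), with b = 5.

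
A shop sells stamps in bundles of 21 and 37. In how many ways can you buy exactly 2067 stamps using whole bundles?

Need nonnegative integers with 21j + 37k = 2067.
gcd(21, 37) = 1, and 21·(-7) + 37·(4) = 1.
So (j₀, k₀) = (-14469, 8268); general j = -14469 + 37t, k = 8268 - 21t.
j ≥ 0 ⇒ t ≥ 392; k ≥ 0 ⇒ t ≤ 393. That's 2 values of t.

2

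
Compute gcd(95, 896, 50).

1

gcd(896, 95):
  896 = 9×95 + 41
  95 = 2×41 + 13
  41 = 3×13 + 2
  13 = 6×2 + 1
  2 = 2×1
so gcd(896, 95) = 1.
gcd(1, 50) = 1.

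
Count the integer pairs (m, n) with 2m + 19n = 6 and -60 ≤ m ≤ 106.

9

gcd(19, 2) = 1  (19 = 9×2 + 1, 2 = 2×1).
Back-substituting, 2×(-9) + 19×(1) = 1.
Scale by 6: particular solution (-54, 6); reduce m mod 19: (3, 0).
General solution: m = 3 + 19t, n = 0 - 2t for integer t.
-60 ≤ 3 + 19t ≤ 106 gives t ∈ [-3, 5], which is 9 values.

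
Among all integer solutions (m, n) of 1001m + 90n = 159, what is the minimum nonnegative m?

gcd(1001, 90):
  1001 = 11·90 + 11
  90 = 8·11 + 2
  11 = 5·2 + 1
  2 = 2·1
so gcd(1001, 90) = 1.
1 divides 159, so solutions exist.
Back-substitute for Bézout coefficients:
  1 = 11 - 5·2
  ... = 1001·(41) + 90·(-456)
Scale by 159/1 = 159: (m₀, n₀) = (6519, -72504).
General solution: m = 6519 + 90t, n = -72504 - 1001t for integer t.
m ≥ 0: smallest is 6519 mod 90 = 39 (at t = -72), with n = -432.

39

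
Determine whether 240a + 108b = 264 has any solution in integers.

yes

gcd(240, 108) = 12.
12 divides 264, so integer solutions exist.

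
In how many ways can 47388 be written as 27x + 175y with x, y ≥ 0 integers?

gcd(175, 27):
  175 = 6·27 + 13
  27 = 2·13 + 1
  13 = 13·1
so gcd(175, 27) = 1.
Back-substitute for Bézout coefficients:
  1 = 27 - 2·13
  ... = 27·(13) + 175·(-2)
Scale by 47388: one solution is (616044, -94776). Reduce x mod 175: (44, 264).
General: x = 44 + 175t, y = 264 - 27t.
x ≥ 0 ⇒ t ≥ 0; y ≥ 0 ⇒ t ≤ 9. So t ∈ [0, 9]: 10 solutions.

10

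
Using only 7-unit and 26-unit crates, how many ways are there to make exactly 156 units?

1

Need nonnegative integers with 7j + 26k = 156.
gcd(7, 26) = 1, and 7·(-11) + 26·(3) = 1.
So (j₀, k₀) = (-1716, 468); general j = -1716 + 26t, k = 468 - 7t.
j ≥ 0 ⇒ t ≥ 66; k ≥ 0 ⇒ t ≤ 66. That's 1 value of t.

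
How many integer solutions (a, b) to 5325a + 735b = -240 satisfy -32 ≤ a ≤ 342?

gcd(5325, 735) = 15.
By Bézout, 5325*(-4) + 735*(29) = 15.
Particular solution: (15, -109).
General solution: a = 15 + 49t, b = -109 - 355t for integer t.
-32 ≤ 15 + 49t ≤ 342 gives t ∈ [0, 6], which is 7 values.

7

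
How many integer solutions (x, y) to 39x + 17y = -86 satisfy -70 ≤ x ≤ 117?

gcd(39, 17) = 1.
By Bézout, 39×(7) + 17×(-16) = 1.
Particular solution: (10, -28).
General solution: x = 10 + 17t, y = -28 - 39t for integer t.
-70 ≤ 10 + 17t ≤ 117 gives t ∈ [-4, 6], which is 11 values.

11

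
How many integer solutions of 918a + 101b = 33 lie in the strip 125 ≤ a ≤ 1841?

17

gcd(918, 101) = 1.
By Bézout, 918·(45) + 101·(-409) = 1.
Particular solution: (71, -645).
General solution: a = 71 + 101t, b = -645 - 918t for integer t.
125 ≤ 71 + 101t ≤ 1841 gives t ∈ [1, 17], which is 17 values.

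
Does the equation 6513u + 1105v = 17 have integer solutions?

no

gcd(6513, 1105) = 13  (6513 = 5*1105 + 988, 1105 = 1*988 + 117, 988 = 8*117 + 52, 117 = 2*52 + 13, 52 = 4*13).
13 does not divide 17 (remainder 4), so no integer solutions.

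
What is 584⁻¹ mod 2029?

1150

gcd(2029, 584):
  2029 = 3·584 + 277
  584 = 2·277 + 30
  277 = 9·30 + 7
  30 = 4·7 + 2
  7 = 3·2 + 1
  2 = 2·1
so gcd(2029, 584) = 1.
Back-substitute for Bézout coefficients:
  1 = 7 - 3·2
  ... = 584·(-879) + 2029·(253)
So 584·-879 ≡ 1 (mod 2029), and -879 mod 2029 = 1150.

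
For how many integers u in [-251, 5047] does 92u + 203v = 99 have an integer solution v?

26

gcd(203, 92) = 1.
By Bézout, 92×(64) + 203×(-29) = 1.
Particular solution: (43, -19).
General solution: u = 43 + 203t, v = -19 - 92t for integer t.
-251 ≤ 43 + 203t ≤ 5047 gives t ∈ [-1, 24], which is 26 values.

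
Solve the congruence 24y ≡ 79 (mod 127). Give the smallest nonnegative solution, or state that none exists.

125

gcd(127, 24):
  127 = 5*24 + 7
  24 = 3*7 + 3
  7 = 2*3 + 1
  3 = 3*1
so gcd(127, 24) = 1.
1 divides 79, so solutions exist.
Back-substitute for Bézout coefficients:
  1 = 7 - 2*3
  ... = 24*(-37) + 127*(7)
So 24*(-37) ≡ 1 (mod 127); multiply by 79: y ≡ -2923 (mod 127).
Smallest nonnegative: y = -2923 mod 127 = 125.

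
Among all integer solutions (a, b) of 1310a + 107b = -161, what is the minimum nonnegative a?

72

gcd(1310, 107):
  1310 = 12*107 + 26
  107 = 4*26 + 3
  26 = 8*3 + 2
  3 = 1*2 + 1
  2 = 2*1
so gcd(1310, 107) = 1.
1 divides -161, so solutions exist.
Back-substitute for Bézout coefficients:
  1 = 3 - 1*2
  ... = 1310*(-37) + 107*(453)
Scale by -161/1 = -161: (a₀, b₀) = (5957, -72933).
General solution: a = 5957 + 107t, b = -72933 - 1310t for integer t.
a ≥ 0: smallest is 5957 mod 107 = 72 (at t = -55), with b = -883.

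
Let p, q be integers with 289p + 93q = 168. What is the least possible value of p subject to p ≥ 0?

54

gcd(289, 93):
  289 = 3*93 + 10
  93 = 9*10 + 3
  10 = 3*3 + 1
  3 = 3*1
so gcd(289, 93) = 1.
1 divides 168, so solutions exist.
Back-substitute for Bézout coefficients:
  1 = 10 - 3*3
  ... = 289*(28) + 93*(-87)
Scale by 168/1 = 168: (p₀, q₀) = (4704, -14616).
General solution: p = 4704 + 93t, q = -14616 - 289t for integer t.
p ≥ 0: smallest is 4704 mod 93 = 54 (at t = -50), with q = -166.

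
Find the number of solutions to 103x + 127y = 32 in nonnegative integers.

0

gcd(127, 103):
  127 = 1·103 + 24
  103 = 4·24 + 7
  24 = 3·7 + 3
  7 = 2·3 + 1
  3 = 3·1
so gcd(127, 103) = 1.
Back-substitute for Bézout coefficients:
  1 = 7 - 2·3
  ... = 103·(37) + 127·(-30)
Scale by 32: one solution is (1184, -960). Reduce x mod 127: (41, -33).
General: x = 41 + 127t, y = -33 - 103t.
x ≥ 0 ⇒ t ≥ 0; y ≥ 0 ⇒ t ≤ -1. So t ∈ [0, -1]: 0 solutions.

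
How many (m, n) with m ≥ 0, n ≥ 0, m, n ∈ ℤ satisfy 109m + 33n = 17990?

gcd(109, 33) = 1  (109 = 3*33 + 10, 33 = 3*10 + 3, 10 = 3*3 + 1, 3 = 3*1).
Back-substituting, 109*(10) + 33*(-33) = 1.
Scale by 17990: one solution is (179900, -593670). Reduce m mod 33: (17, 489).
General: m = 17 + 33t, n = 489 - 109t.
m ≥ 0 ⇒ t ≥ 0; n ≥ 0 ⇒ t ≤ 4. So t ∈ [0, 4]: 5 solutions.

5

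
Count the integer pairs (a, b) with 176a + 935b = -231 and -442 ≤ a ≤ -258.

2

gcd(935, 176) = 11.
By Bézout, 176×(16) + 935×(-3) = 11.
Particular solution: (4, -1).
General solution: a = 4 + 85t, b = -1 - 16t for integer t.
-442 ≤ 4 + 85t ≤ -258 gives t ∈ [-5, -4], which is 2 values.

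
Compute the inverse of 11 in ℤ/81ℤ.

59

gcd(81, 11) = 1  (81 = 7×11 + 4, 11 = 2×4 + 3, 4 = 1×3 + 1, 3 = 3×1).
Back-substituting, 11×(-22) + 81×(3) = 1.
So 11×-22 ≡ 1 (mod 81), and -22 mod 81 = 59.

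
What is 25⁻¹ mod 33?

4

gcd(33, 25) = 1  (33 = 1×25 + 8, 25 = 3×8 + 1, 8 = 8×1).
Back-substituting, 25×(4) + 33×(-3) = 1.
So 25×4 ≡ 1 (mod 33), and 4 mod 33 = 4.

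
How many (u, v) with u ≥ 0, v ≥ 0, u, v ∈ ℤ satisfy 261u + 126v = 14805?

gcd(261, 126):
  261 = 2·126 + 9
  126 = 14·9
so gcd(261, 126) = 9.
Back-substitute for Bézout coefficients:
  9 = 261 - 2·126
  ... = 261·(1) + 126·(-2)
Scale by 1645: one solution is (1645, -3290). Reduce u mod 14: (7, 103).
General: u = 7 + 14t, v = 103 - 29t.
u ≥ 0 ⇒ t ≥ 0; v ≥ 0 ⇒ t ≤ 3. So t ∈ [0, 3]: 4 solutions.

4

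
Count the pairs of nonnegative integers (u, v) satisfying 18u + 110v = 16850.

17

gcd(110, 18) = 2.
By Bézout, 18×(-6) + 110×(1) = 2.
One solution: (50, 145).
General: u = 50 + 55t, v = 145 - 9t.
u ≥ 0 ⇒ t ≥ 0; v ≥ 0 ⇒ t ≤ 16. So t ∈ [0, 16]: 17 solutions.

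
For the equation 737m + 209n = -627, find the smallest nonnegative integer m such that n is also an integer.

gcd(737, 209):
  737 = 3×209 + 110
  209 = 1×110 + 99
  110 = 1×99 + 11
  99 = 9×11
so gcd(737, 209) = 11.
11 divides -627, so solutions exist.
Back-substitute for Bézout coefficients:
  11 = 110 - 1×99
  ... = 737×(2) + 209×(-7)
Scale by -627/11 = -57: (m₀, n₀) = (-114, 399).
General solution: m = -114 + 19t, n = 399 - 67t for integer t.
m ≥ 0: smallest is -114 mod 19 = 0 (at t = 6), with n = -3.

0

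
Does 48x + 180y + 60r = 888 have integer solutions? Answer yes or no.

gcd(180, 48) = 12  (180 = 3·48 + 36, 48 = 1·36 + 12, 36 = 3·12).
gcd(12, 60) = 12.
12 divides 888, so integer solutions exist.

yes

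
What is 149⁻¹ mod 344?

gcd(344, 149):
  344 = 2*149 + 46
  149 = 3*46 + 11
  46 = 4*11 + 2
  11 = 5*2 + 1
  2 = 2*1
so gcd(344, 149) = 1.
Back-substitute for Bézout coefficients:
  1 = 11 - 5*2
  ... = 149*(157) + 344*(-68)
So 149*157 ≡ 1 (mod 344), and 157 mod 344 = 157.

157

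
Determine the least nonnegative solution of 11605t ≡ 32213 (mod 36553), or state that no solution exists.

no solution

gcd(36553, 11605) = 11.
11 does not divide 32213, so the congruence has no solution.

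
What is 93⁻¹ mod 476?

gcd(476, 93) = 1.
By Bézout, 93×(-87) + 476×(17) = 1.
So 93×-87 ≡ 1 (mod 476), and -87 mod 476 = 389.

389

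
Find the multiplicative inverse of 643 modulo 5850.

3157

gcd(5850, 643) = 1  (5850 = 9·643 + 63, 643 = 10·63 + 13, 63 = 4·13 + 11, 13 = 1·11 + 2, 11 = 5·2 + 1, 2 = 2·1).
Back-substituting, 643·(-2693) + 5850·(296) = 1.
So 643·-2693 ≡ 1 (mod 5850), and -2693 mod 5850 = 3157.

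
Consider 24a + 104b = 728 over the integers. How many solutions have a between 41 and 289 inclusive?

gcd(104, 24) = 8  (104 = 4×24 + 8, 24 = 3×8).
Back-substituting, 24×(-4) + 104×(1) = 8.
Scale by 91: particular solution (-364, 91); reduce a mod 13: (0, 7).
General solution: a = 0 + 13t, b = 7 - 3t for integer t.
41 ≤ 0 + 13t ≤ 289 gives t ∈ [4, 22], which is 19 values.

19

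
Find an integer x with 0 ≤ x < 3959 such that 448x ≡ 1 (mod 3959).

2766

gcd(3959, 448) = 1.
By Bézout, 448*(-1193) + 3959*(135) = 1.
So 448*-1193 ≡ 1 (mod 3959), and -1193 mod 3959 = 2766.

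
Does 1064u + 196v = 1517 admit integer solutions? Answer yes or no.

no

gcd(1064, 196) = 28  (1064 = 5·196 + 84, 196 = 2·84 + 28, 84 = 3·28).
28 does not divide 1517 (remainder 5), so no integer solutions.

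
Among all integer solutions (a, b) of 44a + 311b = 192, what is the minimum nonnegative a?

174

gcd(311, 44) = 1.
1 divides 192, so solutions exist.
By Bézout, 44×(-106) + 311×(15) = 1.
Scale by 192/1 = 192: (a₀, b₀) = (-20352, 2880).
General solution: a = -20352 + 311t, b = 2880 - 44t for integer t.
a ≥ 0: smallest is -20352 mod 311 = 174 (at t = 66), with b = -24.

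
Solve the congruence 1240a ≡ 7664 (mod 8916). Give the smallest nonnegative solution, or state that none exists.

1775

gcd(8916, 1240):
  8916 = 7·1240 + 236
  1240 = 5·236 + 60
  236 = 3·60 + 56
  60 = 1·56 + 4
  56 = 14·4
so gcd(8916, 1240) = 4.
4 divides 7664, so solutions exist.
Back-substitute for Bézout coefficients:
  4 = 60 - 1·56
  ... = 1240·(151) + 8916·(-21)
So 1240·(151) ≡ 4 (mod 8916); multiply by 1916: a ≡ 289316 (mod 2229).
Smallest nonnegative: a = 289316 mod 2229 = 1775.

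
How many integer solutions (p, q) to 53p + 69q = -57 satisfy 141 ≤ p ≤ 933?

11

gcd(69, 53) = 1  (69 = 1×53 + 16, 53 = 3×16 + 5, 16 = 3×5 + 1, 5 = 5×1).
Back-substituting, 53×(-13) + 69×(10) = 1.
Scale by -57: particular solution (741, -570); reduce p mod 69: (51, -40).
General solution: p = 51 + 69t, q = -40 - 53t for integer t.
141 ≤ 51 + 69t ≤ 933 gives t ∈ [2, 12], which is 11 values.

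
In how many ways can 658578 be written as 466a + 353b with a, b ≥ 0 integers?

4

gcd(466, 353) = 1  (466 = 1*353 + 113, 353 = 3*113 + 14, 113 = 8*14 + 1, 14 = 14*1).
Back-substituting, 466*(25) + 353*(-33) = 1.
Scale by 658578: one solution is (16464450, -21733074). Reduce a mod 353: (177, 1632).
General: a = 177 + 353t, b = 1632 - 466t.
a ≥ 0 ⇒ t ≥ 0; b ≥ 0 ⇒ t ≤ 3. So t ∈ [0, 3]: 4 solutions.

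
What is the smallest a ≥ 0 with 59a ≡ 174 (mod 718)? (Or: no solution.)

gcd(718, 59) = 1  (718 = 12×59 + 10, 59 = 5×10 + 9, 10 = 1×9 + 1, 9 = 9×1).
1 divides 174, so solutions exist.
Back-substituting, 59×(-73) + 718×(6) = 1.
So 59×(-73) ≡ 1 (mod 718); multiply by 174: a ≡ -12702 (mod 718).
Smallest nonnegative: a = -12702 mod 718 = 222.

222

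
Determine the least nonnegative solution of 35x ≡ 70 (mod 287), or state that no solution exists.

2

gcd(287, 35) = 7.
7 divides 70, so solutions exist.
By Bézout, 35·(-8) + 287·(1) = 7.
So 35·(-8) ≡ 7 (mod 287); multiply by 10: x ≡ -80 (mod 41).
Smallest nonnegative: x = -80 mod 41 = 2.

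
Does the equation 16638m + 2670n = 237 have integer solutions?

gcd(16638, 2670) = 6  (16638 = 6*2670 + 618, 2670 = 4*618 + 198, 618 = 3*198 + 24, 198 = 8*24 + 6, 24 = 4*6).
6 does not divide 237 (remainder 3), so no integer solutions.

no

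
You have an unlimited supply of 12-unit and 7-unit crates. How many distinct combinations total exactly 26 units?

1

Need nonnegative integers with 12j + 7k = 26.
gcd(12, 7) = 1, and 12·(3) + 7·(-5) = 1.
So (j₀, k₀) = (78, -130); general j = 78 + 7t, k = -130 - 12t.
j ≥ 0 ⇒ t ≥ -11; k ≥ 0 ⇒ t ≤ -11. That's 1 value of t.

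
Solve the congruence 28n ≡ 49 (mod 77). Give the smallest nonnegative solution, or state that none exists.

gcd(77, 28) = 7  (77 = 2×28 + 21, 28 = 1×21 + 7, 21 = 3×7).
7 divides 49, so solutions exist.
Back-substituting, 28×(3) + 77×(-1) = 7.
So 28×(3) ≡ 7 (mod 77); multiply by 7: n ≡ 21 (mod 11).
Smallest nonnegative: n = 21 mod 11 = 10.

10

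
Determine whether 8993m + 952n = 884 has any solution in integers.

yes

gcd(8993, 952) = 17  (8993 = 9·952 + 425, 952 = 2·425 + 102, 425 = 4·102 + 17, 102 = 6·17).
17 divides 884, so integer solutions exist.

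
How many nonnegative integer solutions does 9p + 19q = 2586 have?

15

gcd(19, 9) = 1  (19 = 2×9 + 1, 9 = 9×1).
Back-substituting, 9×(-2) + 19×(1) = 1.
Scale by 2586: one solution is (-5172, 2586). Reduce p mod 19: (15, 129).
General: p = 15 + 19t, q = 129 - 9t.
p ≥ 0 ⇒ t ≥ 0; q ≥ 0 ⇒ t ≤ 14. So t ∈ [0, 14]: 15 solutions.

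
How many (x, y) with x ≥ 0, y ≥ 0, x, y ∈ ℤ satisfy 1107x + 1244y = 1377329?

1

gcd(1244, 1107):
  1244 = 1×1107 + 137
  1107 = 8×137 + 11
  137 = 12×11 + 5
  11 = 2×5 + 1
  5 = 5×1
so gcd(1244, 1107) = 1.
Back-substitute for Bézout coefficients:
  1 = 11 - 2×5
  ... = 1107×(227) + 1244×(-202)
Scale by 1377329: one solution is (312653683, -278220458). Reduce x mod 1244: (407, 745).
General: x = 407 + 1244t, y = 745 - 1107t.
x ≥ 0 ⇒ t ≥ 0; y ≥ 0 ⇒ t ≤ 0. So t ∈ [0, 0]: 1 solution.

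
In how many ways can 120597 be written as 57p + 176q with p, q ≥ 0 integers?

gcd(176, 57):
  176 = 3×57 + 5
  57 = 11×5 + 2
  5 = 2×2 + 1
  2 = 2×1
so gcd(176, 57) = 1.
Back-substitute for Bézout coefficients:
  1 = 5 - 2×2
  ... = 57×(-71) + 176×(23)
Scale by 120597: one solution is (-8562387, 2773731). Reduce p mod 176: (13, 681).
General: p = 13 + 176t, q = 681 - 57t.
p ≥ 0 ⇒ t ≥ 0; q ≥ 0 ⇒ t ≤ 11. So t ∈ [0, 11]: 12 solutions.

12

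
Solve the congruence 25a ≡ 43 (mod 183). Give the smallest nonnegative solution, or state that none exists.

gcd(183, 25):
  183 = 7·25 + 8
  25 = 3·8 + 1
  8 = 8·1
so gcd(183, 25) = 1.
1 divides 43, so solutions exist.
Back-substitute for Bézout coefficients:
  1 = 25 - 3·8
  ... = 25·(22) + 183·(-3)
So 25·(22) ≡ 1 (mod 183); multiply by 43: a ≡ 946 (mod 183).
Smallest nonnegative: a = 946 mod 183 = 31.

31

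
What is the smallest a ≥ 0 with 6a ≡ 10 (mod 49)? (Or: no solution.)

18

gcd(49, 6) = 1  (49 = 8·6 + 1, 6 = 6·1).
1 divides 10, so solutions exist.
Back-substituting, 6·(-8) + 49·(1) = 1.
So 6·(-8) ≡ 1 (mod 49); multiply by 10: a ≡ -80 (mod 49).
Smallest nonnegative: a = -80 mod 49 = 18.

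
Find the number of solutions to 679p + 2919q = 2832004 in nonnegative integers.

gcd(2919, 679) = 7  (2919 = 4×679 + 203, 679 = 3×203 + 70, 203 = 2×70 + 63, 70 = 1×63 + 7, 63 = 9×7).
Back-substituting, 679×(43) + 2919×(-10) = 7.
Scale by 404572: one solution is (17396596, -4045720). Reduce p mod 417: (190, 926).
General: p = 190 + 417t, q = 926 - 97t.
p ≥ 0 ⇒ t ≥ 0; q ≥ 0 ⇒ t ≤ 9. So t ∈ [0, 9]: 10 solutions.

10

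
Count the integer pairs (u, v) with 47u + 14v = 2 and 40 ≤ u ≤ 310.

gcd(47, 14):
  47 = 3×14 + 5
  14 = 2×5 + 4
  5 = 1×4 + 1
  4 = 4×1
so gcd(47, 14) = 1.
Back-substitute for Bézout coefficients:
  1 = 5 - 1×4
  ... = 47×(3) + 14×(-10)
Scale by 2: particular solution (6, -20); reduce u mod 14: (6, -20).
General solution: u = 6 + 14t, v = -20 - 47t for integer t.
40 ≤ 6 + 14t ≤ 310 gives t ∈ [3, 21], which is 19 values.

19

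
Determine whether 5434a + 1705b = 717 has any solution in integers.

gcd(5434, 1705):
  5434 = 3×1705 + 319
  1705 = 5×319 + 110
  319 = 2×110 + 99
  110 = 1×99 + 11
  99 = 9×11
so gcd(5434, 1705) = 11.
11 does not divide 717 (remainder 2), so no integer solutions.

no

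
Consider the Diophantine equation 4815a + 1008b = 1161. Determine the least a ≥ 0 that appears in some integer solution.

gcd(4815, 1008) = 9.
9 divides 1161, so solutions exist.
By Bézout, 4815*(-9) + 1008*(43) = 9.
Scale by 1161/9 = 129: (a₀, b₀) = (-1161, 5547).
General solution: a = -1161 + 112t, b = 5547 - 535t for integer t.
a ≥ 0: smallest is -1161 mod 112 = 71 (at t = 11), with b = -338.

71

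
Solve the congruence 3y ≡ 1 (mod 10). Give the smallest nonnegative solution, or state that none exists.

gcd(10, 3) = 1.
1 divides 1, so solutions exist.
By Bézout, 3·(-3) + 10·(1) = 1.
So 3·(-3) ≡ 1 (mod 10); multiply by 1: y ≡ -3 (mod 10).
Smallest nonnegative: y = -3 mod 10 = 7.

7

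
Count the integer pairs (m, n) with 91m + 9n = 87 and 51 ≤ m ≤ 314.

30

gcd(91, 9) = 1.
By Bézout, 91×(1) + 9×(-10) = 1.
Particular solution: (6, -51).
General solution: m = 6 + 9t, n = -51 - 91t for integer t.
51 ≤ 6 + 9t ≤ 314 gives t ∈ [5, 34], which is 30 values.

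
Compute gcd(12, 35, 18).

1

gcd(35, 12) = 1  (35 = 2*12 + 11, 12 = 1*11 + 1, 11 = 11*1).
gcd(1, 18) = 1.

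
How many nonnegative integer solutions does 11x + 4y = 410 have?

9

gcd(11, 4) = 1  (11 = 2×4 + 3, 4 = 1×3 + 1, 3 = 3×1).
Back-substituting, 11×(-1) + 4×(3) = 1.
Scale by 410: one solution is (-410, 1230). Reduce x mod 4: (2, 97).
General: x = 2 + 4t, y = 97 - 11t.
x ≥ 0 ⇒ t ≥ 0; y ≥ 0 ⇒ t ≤ 8. So t ∈ [0, 8]: 9 solutions.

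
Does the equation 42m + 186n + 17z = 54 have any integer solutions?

yes

gcd(186, 42) = 6  (186 = 4×42 + 18, 42 = 2×18 + 6, 18 = 3×6).
gcd(6, 17) = 1.
1 divides 54, so integer solutions exist.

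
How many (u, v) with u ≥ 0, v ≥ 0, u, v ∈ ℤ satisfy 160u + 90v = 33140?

23

gcd(160, 90) = 10  (160 = 1·90 + 70, 90 = 1·70 + 20, 70 = 3·20 + 10, 20 = 2·10).
Back-substituting, 160·(4) + 90·(-7) = 10.
Scale by 3314: one solution is (13256, -23198). Reduce u mod 9: (8, 354).
General: u = 8 + 9t, v = 354 - 16t.
u ≥ 0 ⇒ t ≥ 0; v ≥ 0 ⇒ t ≤ 22. So t ∈ [0, 22]: 23 solutions.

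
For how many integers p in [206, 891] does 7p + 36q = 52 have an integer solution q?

gcd(36, 7) = 1  (36 = 5*7 + 1, 7 = 7*1).
Back-substituting, 7*(-5) + 36*(1) = 1.
Scale by 52: particular solution (-260, 52); reduce p mod 36: (28, -4).
General solution: p = 28 + 36t, q = -4 - 7t for integer t.
206 ≤ 28 + 36t ≤ 891 gives t ∈ [5, 23], which is 19 values.

19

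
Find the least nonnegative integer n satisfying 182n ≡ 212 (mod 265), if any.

gcd(265, 182) = 1  (265 = 1*182 + 83, 182 = 2*83 + 16, 83 = 5*16 + 3, 16 = 5*3 + 1, 3 = 3*1).
1 divides 212, so solutions exist.
Back-substituting, 182*(83) + 265*(-57) = 1.
So 182*(83) ≡ 1 (mod 265); multiply by 212: n ≡ 17596 (mod 265).
Smallest nonnegative: n = 17596 mod 265 = 106.

106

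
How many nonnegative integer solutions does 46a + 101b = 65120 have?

14

gcd(101, 46) = 1  (101 = 2×46 + 9, 46 = 5×9 + 1, 9 = 9×1).
Back-substituting, 46×(11) + 101×(-5) = 1.
Scale by 65120: one solution is (716320, -325600). Reduce a mod 101: (28, 632).
General: a = 28 + 101t, b = 632 - 46t.
a ≥ 0 ⇒ t ≥ 0; b ≥ 0 ⇒ t ≤ 13. So t ∈ [0, 13]: 14 solutions.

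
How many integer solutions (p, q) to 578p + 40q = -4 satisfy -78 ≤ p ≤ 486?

29

gcd(578, 40) = 2  (578 = 14*40 + 18, 40 = 2*18 + 4, 18 = 4*4 + 2, 4 = 2*2).
Back-substituting, 578*(9) + 40*(-130) = 2.
Scale by -2: particular solution (-18, 260); reduce p mod 20: (2, -29).
General solution: p = 2 + 20t, q = -29 - 289t for integer t.
-78 ≤ 2 + 20t ≤ 486 gives t ∈ [-4, 24], which is 29 values.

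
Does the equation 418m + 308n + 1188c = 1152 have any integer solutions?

no

gcd(418, 308):
  418 = 1×308 + 110
  308 = 2×110 + 88
  110 = 1×88 + 22
  88 = 4×22
so gcd(418, 308) = 22.
gcd(22, 1188) = 22.
22 does not divide 1152 (remainder 8), so no integer solutions.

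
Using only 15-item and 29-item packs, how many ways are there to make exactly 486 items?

1

Need nonnegative integers with 15j + 29k = 486.
gcd(15, 29) = 1, and 15·(2) + 29·(-1) = 1.
So (j₀, k₀) = (972, -486); general j = 972 + 29t, k = -486 - 15t.
j ≥ 0 ⇒ t ≥ -33; k ≥ 0 ⇒ t ≤ -33. That's 1 value of t.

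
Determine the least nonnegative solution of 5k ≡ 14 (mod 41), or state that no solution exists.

11

gcd(41, 5):
  41 = 8·5 + 1
  5 = 5·1
so gcd(41, 5) = 1.
1 divides 14, so solutions exist.
Back-substitute for Bézout coefficients:
  1 = 41 - 8·5
  ... = 5·(-8) + 41·(1)
So 5·(-8) ≡ 1 (mod 41); multiply by 14: k ≡ -112 (mod 41).
Smallest nonnegative: k = -112 mod 41 = 11.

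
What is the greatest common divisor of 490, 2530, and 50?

10

gcd(2530, 490) = 10  (2530 = 5×490 + 80, 490 = 6×80 + 10, 80 = 8×10).
gcd(10, 50) = 10.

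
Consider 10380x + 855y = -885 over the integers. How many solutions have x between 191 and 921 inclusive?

12

gcd(10380, 855) = 15.
By Bézout, 10380*(-7) + 855*(85) = 15.
Particular solution: (14, -171).
General solution: x = 14 + 57t, y = -171 - 692t for integer t.
191 ≤ 14 + 57t ≤ 921 gives t ∈ [4, 15], which is 12 values.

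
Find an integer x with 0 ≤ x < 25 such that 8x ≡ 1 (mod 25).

gcd(25, 8) = 1  (25 = 3*8 + 1, 8 = 8*1).
Back-substituting, 8*(-3) + 25*(1) = 1.
So 8*-3 ≡ 1 (mod 25), and -3 mod 25 = 22.

22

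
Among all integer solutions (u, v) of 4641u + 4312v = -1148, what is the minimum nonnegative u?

180

gcd(4641, 4312) = 7.
7 divides -1148, so solutions exist.
By Bézout, 4641×(-249) + 4312×(268) = 7.
Scale by -1148/7 = -164: (u₀, v₀) = (40836, -43952).
General solution: u = 40836 + 616t, v = -43952 - 663t for integer t.
u ≥ 0: smallest is 40836 mod 616 = 180 (at t = -66), with v = -194.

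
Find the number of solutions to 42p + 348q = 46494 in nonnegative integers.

gcd(348, 42) = 6.
By Bézout, 42×(25) + 348×(-3) = 6.
One solution: (5, 133).
General: p = 5 + 58t, q = 133 - 7t.
p ≥ 0 ⇒ t ≥ 0; q ≥ 0 ⇒ t ≤ 19. So t ∈ [0, 19]: 20 solutions.

20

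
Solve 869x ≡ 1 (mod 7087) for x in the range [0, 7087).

6247

gcd(7087, 869) = 1  (7087 = 8*869 + 135, 869 = 6*135 + 59, 135 = 2*59 + 17, 59 = 3*17 + 8, 17 = 2*8 + 1, 8 = 8*1).
Back-substituting, 869*(-840) + 7087*(103) = 1.
So 869*-840 ≡ 1 (mod 7087), and -840 mod 7087 = 6247.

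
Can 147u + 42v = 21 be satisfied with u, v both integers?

gcd(147, 42) = 21.
21 divides 21, so integer solutions exist.

yes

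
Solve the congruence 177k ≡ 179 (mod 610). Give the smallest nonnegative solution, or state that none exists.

gcd(610, 177) = 1.
1 divides 179, so solutions exist.
By Bézout, 177*(193) + 610*(-56) = 1.
So 177*(193) ≡ 1 (mod 610); multiply by 179: k ≡ 34547 (mod 610).
Smallest nonnegative: k = 34547 mod 610 = 387.

387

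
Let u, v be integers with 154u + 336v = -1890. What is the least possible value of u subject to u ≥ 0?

3

gcd(336, 154) = 14.
14 divides -1890, so solutions exist.
By Bézout, 154*(11) + 336*(-5) = 14.
Scale by -1890/14 = -135: (u₀, v₀) = (-1485, 675).
General solution: u = -1485 + 24t, v = 675 - 11t for integer t.
u ≥ 0: smallest is -1485 mod 24 = 3 (at t = 62), with v = -7.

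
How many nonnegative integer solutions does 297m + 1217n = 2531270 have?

gcd(1217, 297):
  1217 = 4*297 + 29
  297 = 10*29 + 7
  29 = 4*7 + 1
  7 = 7*1
so gcd(1217, 297) = 1.
Back-substitute for Bézout coefficients:
  1 = 29 - 4*7
  ... = 297*(-168) + 1217*(41)
Scale by 2531270: one solution is (-425253360, 103782070). Reduce m mod 1217: (516, 1954).
General: m = 516 + 1217t, n = 1954 - 297t.
m ≥ 0 ⇒ t ≥ 0; n ≥ 0 ⇒ t ≤ 6. So t ∈ [0, 6]: 7 solutions.

7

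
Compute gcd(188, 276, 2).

gcd(276, 188):
  276 = 1·188 + 88
  188 = 2·88 + 12
  88 = 7·12 + 4
  12 = 3·4
so gcd(276, 188) = 4.
gcd(4, 2) = 2.

2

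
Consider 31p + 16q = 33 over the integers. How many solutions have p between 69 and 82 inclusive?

gcd(31, 16) = 1  (31 = 1*16 + 15, 16 = 1*15 + 1, 15 = 15*1).
Back-substituting, 31*(-1) + 16*(2) = 1.
Scale by 33: particular solution (-33, 66); reduce p mod 16: (15, -27).
General solution: p = 15 + 16t, q = -27 - 31t for integer t.
69 ≤ 15 + 16t ≤ 82 gives t ∈ [4, 4], which is 1 value.

1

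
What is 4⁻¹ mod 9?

gcd(9, 4) = 1.
By Bézout, 4*(-2) + 9*(1) = 1.
So 4*-2 ≡ 1 (mod 9), and -2 mod 9 = 7.

7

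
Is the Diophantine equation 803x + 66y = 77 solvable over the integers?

gcd(803, 66) = 11.
11 divides 77, so integer solutions exist.

yes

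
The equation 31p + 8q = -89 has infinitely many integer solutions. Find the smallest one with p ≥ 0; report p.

1

gcd(31, 8) = 1  (31 = 3×8 + 7, 8 = 1×7 + 1, 7 = 7×1).
1 divides -89, so solutions exist.
Back-substituting, 31×(-1) + 8×(4) = 1.
Scale by -89/1 = -89: (p₀, q₀) = (89, -356).
General solution: p = 89 + 8t, q = -356 - 31t for integer t.
p ≥ 0: smallest is 89 mod 8 = 1 (at t = -11), with q = -15.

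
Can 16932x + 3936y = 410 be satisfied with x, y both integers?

gcd(16932, 3936) = 12  (16932 = 4*3936 + 1188, 3936 = 3*1188 + 372, 1188 = 3*372 + 72, 372 = 5*72 + 12, 72 = 6*12).
12 does not divide 410 (remainder 2), so no integer solutions.

no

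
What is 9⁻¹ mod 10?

gcd(10, 9):
  10 = 1×9 + 1
  9 = 9×1
so gcd(10, 9) = 1.
Back-substitute for Bézout coefficients:
  1 = 10 - 1×9
  ... = 9×(-1) + 10×(1)
So 9×-1 ≡ 1 (mod 10), and -1 mod 10 = 9.

9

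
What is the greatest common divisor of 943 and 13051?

gcd(13051, 943) = 1  (13051 = 13*943 + 792, 943 = 1*792 + 151, 792 = 5*151 + 37, 151 = 4*37 + 3, 37 = 12*3 + 1, 3 = 3*1).

1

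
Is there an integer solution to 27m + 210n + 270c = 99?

gcd(210, 27):
  210 = 7*27 + 21
  27 = 1*21 + 6
  21 = 3*6 + 3
  6 = 2*3
so gcd(210, 27) = 3.
gcd(3, 270) = 3.
3 divides 99, so integer solutions exist.

yes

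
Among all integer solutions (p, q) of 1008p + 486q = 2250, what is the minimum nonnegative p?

22

gcd(1008, 486) = 18  (1008 = 2*486 + 36, 486 = 13*36 + 18, 36 = 2*18).
18 divides 2250, so solutions exist.
Back-substituting, 1008*(-13) + 486*(27) = 18.
Scale by 2250/18 = 125: (p₀, q₀) = (-1625, 3375).
General solution: p = -1625 + 27t, q = 3375 - 56t for integer t.
p ≥ 0: smallest is -1625 mod 27 = 22 (at t = 61), with q = -41.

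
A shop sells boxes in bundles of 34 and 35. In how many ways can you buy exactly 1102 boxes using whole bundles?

Need nonnegative integers with 34j + 35k = 1102.
gcd(34, 35) = 1, and 34·(-1) + 35·(1) = 1.
So (j₀, k₀) = (-1102, 1102); general j = -1102 + 35t, k = 1102 - 34t.
j ≥ 0 ⇒ t ≥ 32; k ≥ 0 ⇒ t ≤ 32. That's 1 value of t.

1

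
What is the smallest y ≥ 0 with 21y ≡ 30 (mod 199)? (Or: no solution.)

172

gcd(199, 21) = 1  (199 = 9*21 + 10, 21 = 2*10 + 1, 10 = 10*1).
1 divides 30, so solutions exist.
Back-substituting, 21*(19) + 199*(-2) = 1.
So 21*(19) ≡ 1 (mod 199); multiply by 30: y ≡ 570 (mod 199).
Smallest nonnegative: y = 570 mod 199 = 172.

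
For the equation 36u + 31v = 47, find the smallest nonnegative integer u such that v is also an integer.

gcd(36, 31) = 1.
1 divides 47, so solutions exist.
By Bézout, 36×(-6) + 31×(7) = 1.
Scale by 47/1 = 47: (u₀, v₀) = (-282, 329).
General solution: u = -282 + 31t, v = 329 - 36t for integer t.
u ≥ 0: smallest is -282 mod 31 = 28 (at t = 10), with v = -31.

28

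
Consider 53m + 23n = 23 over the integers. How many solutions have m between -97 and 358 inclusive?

20

gcd(53, 23):
  53 = 2×23 + 7
  23 = 3×7 + 2
  7 = 3×2 + 1
  2 = 2×1
so gcd(53, 23) = 1.
Back-substitute for Bézout coefficients:
  1 = 7 - 3×2
  ... = 53×(10) + 23×(-23)
Scale by 23: particular solution (230, -529); reduce m mod 23: (0, 1).
General solution: m = 0 + 23t, n = 1 - 53t for integer t.
-97 ≤ 0 + 23t ≤ 358 gives t ∈ [-4, 15], which is 20 values.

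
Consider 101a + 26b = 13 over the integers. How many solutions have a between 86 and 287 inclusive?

gcd(101, 26) = 1.
By Bézout, 101·(-9) + 26·(35) = 1.
Particular solution: (13, -50).
General solution: a = 13 + 26t, b = -50 - 101t for integer t.
86 ≤ 13 + 26t ≤ 287 gives t ∈ [3, 10], which is 8 values.

8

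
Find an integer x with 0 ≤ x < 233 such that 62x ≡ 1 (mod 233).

gcd(233, 62) = 1.
By Bézout, 62*(109) + 233*(-29) = 1.
So 62*109 ≡ 1 (mod 233), and 109 mod 233 = 109.

109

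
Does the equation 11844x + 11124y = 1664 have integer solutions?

gcd(11844, 11124) = 36  (11844 = 1·11124 + 720, 11124 = 15·720 + 324, 720 = 2·324 + 72, 324 = 4·72 + 36, 72 = 2·36).
36 does not divide 1664 (remainder 8), so no integer solutions.

no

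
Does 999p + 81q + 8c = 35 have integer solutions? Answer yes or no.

yes

gcd(999, 81) = 27.
gcd(27, 8) = 1.
1 divides 35, so integer solutions exist.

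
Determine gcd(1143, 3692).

gcd(3692, 1143) = 1  (3692 = 3*1143 + 263, 1143 = 4*263 + 91, 263 = 2*91 + 81, 91 = 1*81 + 10, 81 = 8*10 + 1, 10 = 10*1).

1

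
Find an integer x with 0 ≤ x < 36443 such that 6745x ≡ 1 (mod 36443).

32434

gcd(36443, 6745):
  36443 = 5*6745 + 2718
  6745 = 2*2718 + 1309
  2718 = 2*1309 + 100
  1309 = 13*100 + 9
  100 = 11*9 + 1
  9 = 9*1
so gcd(36443, 6745) = 1.
Back-substitute for Bézout coefficients:
  1 = 100 - 11*9
  ... = 6745*(-4009) + 36443*(742)
So 6745*-4009 ≡ 1 (mod 36443), and -4009 mod 36443 = 32434.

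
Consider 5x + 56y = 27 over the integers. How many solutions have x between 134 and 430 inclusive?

gcd(56, 5) = 1.
By Bézout, 5×(-11) + 56×(1) = 1.
Particular solution: (39, -3).
General solution: x = 39 + 56t, y = -3 - 5t for integer t.
134 ≤ 39 + 56t ≤ 430 gives t ∈ [2, 6], which is 5 values.

5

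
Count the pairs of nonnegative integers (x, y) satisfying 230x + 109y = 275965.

11

gcd(230, 109) = 1.
By Bézout, 230*(-9) + 109*(19) = 1.
One solution: (98, 2325).
General: x = 98 + 109t, y = 2325 - 230t.
x ≥ 0 ⇒ t ≥ 0; y ≥ 0 ⇒ t ≤ 10. So t ∈ [0, 10]: 11 solutions.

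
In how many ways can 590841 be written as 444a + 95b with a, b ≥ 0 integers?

gcd(444, 95) = 1  (444 = 4*95 + 64, 95 = 1*64 + 31, 64 = 2*31 + 2, 31 = 15*2 + 1, 2 = 2*1).
Back-substituting, 444*(-46) + 95*(215) = 1.
Scale by 590841: one solution is (-27178686, 127030815). Reduce a mod 95: (54, 5967).
General: a = 54 + 95t, b = 5967 - 444t.
a ≥ 0 ⇒ t ≥ 0; b ≥ 0 ⇒ t ≤ 13. So t ∈ [0, 13]: 14 solutions.

14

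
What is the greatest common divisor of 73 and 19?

gcd(73, 19):
  73 = 3*19 + 16
  19 = 1*16 + 3
  16 = 5*3 + 1
  3 = 3*1
so gcd(73, 19) = 1.

1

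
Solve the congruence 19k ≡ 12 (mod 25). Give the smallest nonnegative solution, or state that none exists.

23

gcd(25, 19) = 1  (25 = 1*19 + 6, 19 = 3*6 + 1, 6 = 6*1).
1 divides 12, so solutions exist.
Back-substituting, 19*(4) + 25*(-3) = 1.
So 19*(4) ≡ 1 (mod 25); multiply by 12: k ≡ 48 (mod 25).
Smallest nonnegative: k = 48 mod 25 = 23.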